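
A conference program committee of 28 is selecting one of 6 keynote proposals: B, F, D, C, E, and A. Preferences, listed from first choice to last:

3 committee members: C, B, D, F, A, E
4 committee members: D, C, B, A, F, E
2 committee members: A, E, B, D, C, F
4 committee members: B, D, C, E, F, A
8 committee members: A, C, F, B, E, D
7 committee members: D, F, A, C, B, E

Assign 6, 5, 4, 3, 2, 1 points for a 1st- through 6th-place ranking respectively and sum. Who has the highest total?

C

B: 3·5 + 4·4 + 2·4 + 4·6 + 8·3 + 7·2 = 101
F: 3·3 + 4·2 + 2·1 + 4·2 + 8·4 + 7·5 = 94
D: 3·4 + 4·6 + 2·3 + 4·5 + 8·1 + 7·6 = 112
C: 3·6 + 4·5 + 2·2 + 4·4 + 8·5 + 7·3 = 119
E: 3·1 + 4·1 + 2·5 + 4·3 + 8·2 + 7·1 = 52
A: 3·2 + 4·3 + 2·6 + 4·1 + 8·6 + 7·4 = 110
C has the highest Borda score (119).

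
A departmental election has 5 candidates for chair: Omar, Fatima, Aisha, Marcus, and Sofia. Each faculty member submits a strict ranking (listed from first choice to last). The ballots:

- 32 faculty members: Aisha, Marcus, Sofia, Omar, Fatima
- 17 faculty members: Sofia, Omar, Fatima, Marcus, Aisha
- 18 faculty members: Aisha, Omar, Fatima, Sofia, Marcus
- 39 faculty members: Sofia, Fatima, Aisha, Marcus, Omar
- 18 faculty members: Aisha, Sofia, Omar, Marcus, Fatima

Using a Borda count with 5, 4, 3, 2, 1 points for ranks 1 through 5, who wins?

Omar: 32·2 + 17·4 + 18·4 + 39·1 + 18·3 = 297
Fatima: 32·1 + 17·3 + 18·3 + 39·4 + 18·1 = 311
Aisha: 32·5 + 17·1 + 18·5 + 39·3 + 18·5 = 474
Marcus: 32·4 + 17·2 + 18·1 + 39·2 + 18·2 = 294
Sofia: 32·3 + 17·5 + 18·2 + 39·5 + 18·4 = 484
Sofia has the highest Borda score (484).

Sofia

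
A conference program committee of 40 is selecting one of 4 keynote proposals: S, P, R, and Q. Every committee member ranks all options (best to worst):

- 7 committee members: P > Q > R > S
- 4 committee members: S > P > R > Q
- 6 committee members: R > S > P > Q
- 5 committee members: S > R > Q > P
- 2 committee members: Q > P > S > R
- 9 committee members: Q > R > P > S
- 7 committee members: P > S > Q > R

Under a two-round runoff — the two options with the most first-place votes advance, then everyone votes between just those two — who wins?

P

Round 1 first-place votes: S 9, P 14, R 6, Q 11.
P and Q advance.
Runoff: P is preferred to Q by 24 voters; Q by 16.
P wins the runoff.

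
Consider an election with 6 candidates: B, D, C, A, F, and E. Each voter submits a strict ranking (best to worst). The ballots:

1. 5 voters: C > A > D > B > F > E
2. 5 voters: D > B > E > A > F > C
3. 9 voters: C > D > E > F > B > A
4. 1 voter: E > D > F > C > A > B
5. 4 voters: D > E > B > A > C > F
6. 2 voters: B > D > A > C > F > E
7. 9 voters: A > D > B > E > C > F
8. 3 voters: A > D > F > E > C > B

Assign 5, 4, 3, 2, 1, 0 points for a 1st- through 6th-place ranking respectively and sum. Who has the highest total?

D

B: 5·2 + 5·4 + 9·1 + 1·0 + 4·3 + 2·5 + 9·3 + 3·0 = 88
D: 5·3 + 5·5 + 9·4 + 1·4 + 4·5 + 2·4 + 9·4 + 3·4 = 156
C: 5·5 + 5·0 + 9·5 + 1·2 + 4·1 + 2·2 + 9·1 + 3·1 = 92
A: 5·4 + 5·2 + 9·0 + 1·1 + 4·2 + 2·3 + 9·5 + 3·5 = 105
F: 5·1 + 5·1 + 9·2 + 1·3 + 4·0 + 2·1 + 9·0 + 3·3 = 42
E: 5·0 + 5·3 + 9·3 + 1·5 + 4·4 + 2·0 + 9·2 + 3·2 = 87
D has the highest Borda score (156).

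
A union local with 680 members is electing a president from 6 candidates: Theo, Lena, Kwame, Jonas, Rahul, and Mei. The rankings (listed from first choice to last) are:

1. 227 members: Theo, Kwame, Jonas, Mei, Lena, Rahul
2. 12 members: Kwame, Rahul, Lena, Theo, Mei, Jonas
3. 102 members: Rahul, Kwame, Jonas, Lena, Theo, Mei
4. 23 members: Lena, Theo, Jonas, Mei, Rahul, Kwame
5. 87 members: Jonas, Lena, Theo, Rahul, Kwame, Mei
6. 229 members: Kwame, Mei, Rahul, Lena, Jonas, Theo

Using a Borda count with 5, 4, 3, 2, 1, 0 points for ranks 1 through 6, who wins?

Theo: 227·5 + 12·2 + 102·1 + 23·4 + 87·3 + 229·0 = 1614
Lena: 227·1 + 12·3 + 102·2 + 23·5 + 87·4 + 229·2 = 1388
Kwame: 227·4 + 12·5 + 102·4 + 23·0 + 87·1 + 229·5 = 2608
Jonas: 227·3 + 12·0 + 102·3 + 23·3 + 87·5 + 229·1 = 1720
Rahul: 227·0 + 12·4 + 102·5 + 23·1 + 87·2 + 229·3 = 1442
Mei: 227·2 + 12·1 + 102·0 + 23·2 + 87·0 + 229·4 = 1428
Kwame has the highest Borda score (2608).

Kwame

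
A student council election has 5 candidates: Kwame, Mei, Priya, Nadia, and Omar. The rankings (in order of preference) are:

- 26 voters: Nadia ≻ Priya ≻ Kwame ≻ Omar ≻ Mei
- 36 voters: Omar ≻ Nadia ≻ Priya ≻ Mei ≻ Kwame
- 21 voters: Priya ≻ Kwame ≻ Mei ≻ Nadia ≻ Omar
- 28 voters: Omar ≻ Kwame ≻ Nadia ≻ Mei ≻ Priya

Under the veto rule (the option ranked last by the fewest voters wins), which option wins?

Last-place votes: Kwame 36, Mei 26, Priya 28, Nadia 0, Omar 21.
Nadia is ranked last by the fewest voters, so Nadia wins.

Nadia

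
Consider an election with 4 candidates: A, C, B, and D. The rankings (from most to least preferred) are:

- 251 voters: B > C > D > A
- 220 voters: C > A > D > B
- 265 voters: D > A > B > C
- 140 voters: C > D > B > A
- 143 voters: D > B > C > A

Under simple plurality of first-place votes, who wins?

D

First-place votes: A 0, C 360, B 251, D 408.
D has the most first-place votes.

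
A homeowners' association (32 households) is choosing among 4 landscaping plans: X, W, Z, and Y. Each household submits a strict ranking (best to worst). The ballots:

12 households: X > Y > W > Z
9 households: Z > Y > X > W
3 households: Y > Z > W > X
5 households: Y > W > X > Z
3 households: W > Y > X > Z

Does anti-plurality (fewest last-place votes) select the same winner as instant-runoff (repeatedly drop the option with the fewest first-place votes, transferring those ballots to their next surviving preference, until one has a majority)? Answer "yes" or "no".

Anti-plurality — last-place votes: X 3, W 9, Z 20, Y 0. Winner: Y.
Instant-runoff — R1 X 12, W 3, Z 9, Y 8 (W out); R2 X 12, Z 9, Y 11 (Z out); R3 X 12, Y 20 (Y winner). Winner: Y.
The two methods agree.

yes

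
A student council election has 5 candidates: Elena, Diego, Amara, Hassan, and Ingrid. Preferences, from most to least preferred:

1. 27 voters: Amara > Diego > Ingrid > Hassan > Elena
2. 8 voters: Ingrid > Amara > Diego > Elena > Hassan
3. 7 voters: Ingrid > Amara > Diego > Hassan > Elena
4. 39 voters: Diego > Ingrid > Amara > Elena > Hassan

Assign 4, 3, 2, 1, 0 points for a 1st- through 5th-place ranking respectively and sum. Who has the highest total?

Elena: 27·0 + 8·1 + 7·0 + 39·1 = 47
Diego: 27·3 + 8·2 + 7·2 + 39·4 = 267
Amara: 27·4 + 8·3 + 7·3 + 39·2 = 231
Hassan: 27·1 + 8·0 + 7·1 + 39·0 = 34
Ingrid: 27·2 + 8·4 + 7·4 + 39·3 = 231
Diego has the highest Borda score (267).

Diego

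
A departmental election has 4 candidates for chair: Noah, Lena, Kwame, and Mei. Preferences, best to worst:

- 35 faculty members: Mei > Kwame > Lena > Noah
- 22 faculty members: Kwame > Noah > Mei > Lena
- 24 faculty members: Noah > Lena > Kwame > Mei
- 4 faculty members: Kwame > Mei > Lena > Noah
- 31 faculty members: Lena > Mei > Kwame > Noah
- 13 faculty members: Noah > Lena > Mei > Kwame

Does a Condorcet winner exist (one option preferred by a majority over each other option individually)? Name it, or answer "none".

Lena vs Noah: 70–59 for Lena.
Lena vs Kwame: 68–61 for Lena.
Lena vs Mei: 68–61 for Lena.
Lena beats every other option head-to-head.

Lena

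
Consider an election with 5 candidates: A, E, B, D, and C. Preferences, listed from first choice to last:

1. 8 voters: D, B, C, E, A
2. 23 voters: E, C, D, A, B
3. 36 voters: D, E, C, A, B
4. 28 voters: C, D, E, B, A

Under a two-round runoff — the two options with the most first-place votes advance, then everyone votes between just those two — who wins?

Round 1 first-place votes: A 0, E 23, B 0, D 44, C 28.
D and C advance.
Runoff: D is preferred to C by 44 voters; C by 51.
C wins the runoff.

C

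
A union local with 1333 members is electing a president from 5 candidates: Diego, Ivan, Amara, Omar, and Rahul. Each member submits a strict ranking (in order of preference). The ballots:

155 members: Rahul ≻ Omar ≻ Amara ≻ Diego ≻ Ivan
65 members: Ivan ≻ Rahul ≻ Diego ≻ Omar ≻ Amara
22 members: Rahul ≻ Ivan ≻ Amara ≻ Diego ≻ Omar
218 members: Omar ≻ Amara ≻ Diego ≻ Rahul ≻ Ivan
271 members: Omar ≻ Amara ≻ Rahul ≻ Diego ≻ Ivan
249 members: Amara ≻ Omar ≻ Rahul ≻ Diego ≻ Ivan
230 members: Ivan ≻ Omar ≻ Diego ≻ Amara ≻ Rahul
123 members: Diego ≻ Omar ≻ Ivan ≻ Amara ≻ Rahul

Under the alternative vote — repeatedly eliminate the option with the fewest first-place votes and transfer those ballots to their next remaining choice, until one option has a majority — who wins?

Omar

Round 1: Diego 123, Ivan 295, Amara 249, Omar 489, Rahul 177. Eliminate Diego.
Round 2: Ivan 295, Amara 249, Omar 612, Rahul 177. Eliminate Rahul.
Round 3: Ivan 317, Amara 249, Omar 767. Omar has a majority.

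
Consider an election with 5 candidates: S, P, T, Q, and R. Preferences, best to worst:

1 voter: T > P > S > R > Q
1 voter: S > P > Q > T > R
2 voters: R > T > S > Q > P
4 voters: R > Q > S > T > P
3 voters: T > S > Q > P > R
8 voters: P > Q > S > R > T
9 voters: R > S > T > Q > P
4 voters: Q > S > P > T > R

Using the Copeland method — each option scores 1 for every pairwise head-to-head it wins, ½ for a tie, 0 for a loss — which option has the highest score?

S

S: beats P, T, and R; ties Q → score 3.5.
P: beats R; loses to S, T, and Q → score 1.
T: beats P; loses to S, Q, and R → score 1.
Q: beats P and T; ties S and R → score 3.
R: beats T; ties Q; loses to S and P → score 1.5.
S has the best pairwise record.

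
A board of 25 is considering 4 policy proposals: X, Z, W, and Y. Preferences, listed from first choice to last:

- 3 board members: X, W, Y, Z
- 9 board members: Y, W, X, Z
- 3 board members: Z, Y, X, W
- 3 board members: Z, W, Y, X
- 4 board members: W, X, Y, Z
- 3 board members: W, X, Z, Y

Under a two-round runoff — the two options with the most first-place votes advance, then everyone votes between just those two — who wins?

Round 1 first-place votes: X 3, Z 6, W 7, Y 9.
Y and W advance.
Runoff: Y is preferred to W by 12 voters; W by 13.
W wins the runoff.

W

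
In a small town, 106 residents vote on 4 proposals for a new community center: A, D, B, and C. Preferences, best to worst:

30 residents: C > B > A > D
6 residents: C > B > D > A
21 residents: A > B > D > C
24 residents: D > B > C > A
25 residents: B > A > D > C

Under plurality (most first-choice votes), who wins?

First-place votes: A 21, D 24, B 25, C 36.
C has the most first-place votes.

C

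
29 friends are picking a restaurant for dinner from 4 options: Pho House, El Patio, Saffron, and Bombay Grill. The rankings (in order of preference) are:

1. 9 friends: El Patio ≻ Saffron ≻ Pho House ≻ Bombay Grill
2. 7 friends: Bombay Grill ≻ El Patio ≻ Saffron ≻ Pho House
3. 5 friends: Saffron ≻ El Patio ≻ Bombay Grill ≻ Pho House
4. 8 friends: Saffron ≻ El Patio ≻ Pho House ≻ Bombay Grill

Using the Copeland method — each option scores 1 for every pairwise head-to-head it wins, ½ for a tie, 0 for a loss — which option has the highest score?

Pho House: beats Bombay Grill; loses to El Patio and Saffron → score 1.
El Patio: beats Pho House, Saffron, and Bombay Grill → score 3.
Saffron: beats Pho House and Bombay Grill; loses to El Patio → score 2.
Bombay Grill: loses to Pho House, El Patio, and Saffron → score 0.
El Patio has the best pairwise record.

El Patio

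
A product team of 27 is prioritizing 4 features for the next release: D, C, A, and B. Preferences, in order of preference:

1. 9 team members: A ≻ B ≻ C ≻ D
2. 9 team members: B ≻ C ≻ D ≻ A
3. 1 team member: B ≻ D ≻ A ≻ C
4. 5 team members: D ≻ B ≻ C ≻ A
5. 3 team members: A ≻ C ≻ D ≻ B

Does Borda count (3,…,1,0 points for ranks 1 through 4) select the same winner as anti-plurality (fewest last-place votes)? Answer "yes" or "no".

no

Borda — scores: D 29, C 38, A 37, B 58. Winner: B.
Anti-plurality — last-place votes: D 9, C 1, A 14, B 3. Winner: C.
The two methods disagree.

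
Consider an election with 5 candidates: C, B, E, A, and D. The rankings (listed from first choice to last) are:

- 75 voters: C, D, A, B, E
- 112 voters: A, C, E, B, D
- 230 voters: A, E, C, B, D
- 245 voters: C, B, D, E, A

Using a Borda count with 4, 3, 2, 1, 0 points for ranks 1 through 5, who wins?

C

C: 75·4 + 112·3 + 230·2 + 245·4 = 2076
B: 75·1 + 112·1 + 230·1 + 245·3 = 1152
E: 75·0 + 112·2 + 230·3 + 245·1 = 1159
A: 75·2 + 112·4 + 230·4 + 245·0 = 1518
D: 75·3 + 112·0 + 230·0 + 245·2 = 715
C has the highest Borda score (2076).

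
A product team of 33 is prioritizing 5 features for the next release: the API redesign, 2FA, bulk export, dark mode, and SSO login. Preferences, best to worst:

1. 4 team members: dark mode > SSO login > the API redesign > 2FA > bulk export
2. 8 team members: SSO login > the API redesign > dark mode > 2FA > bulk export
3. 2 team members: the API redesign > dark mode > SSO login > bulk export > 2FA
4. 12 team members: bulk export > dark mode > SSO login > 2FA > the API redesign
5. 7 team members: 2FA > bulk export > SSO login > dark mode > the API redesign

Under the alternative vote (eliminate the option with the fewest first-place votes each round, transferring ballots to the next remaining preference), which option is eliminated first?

Round 1: the API redesign 2, 2FA 7, bulk export 12, dark mode 4, SSO login 8. Eliminate the API redesign.

the API redesign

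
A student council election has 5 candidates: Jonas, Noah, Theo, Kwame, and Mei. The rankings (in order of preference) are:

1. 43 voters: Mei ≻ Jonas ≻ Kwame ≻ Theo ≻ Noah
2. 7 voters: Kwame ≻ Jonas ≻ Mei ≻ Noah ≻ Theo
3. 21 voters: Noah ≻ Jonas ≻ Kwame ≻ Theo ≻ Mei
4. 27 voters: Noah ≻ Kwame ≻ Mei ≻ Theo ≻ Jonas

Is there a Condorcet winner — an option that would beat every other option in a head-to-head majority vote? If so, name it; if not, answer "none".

none

Checking pairwise contests:
Mei beats Jonas 70–28.
Jonas beats Noah 50–48.
Jonas beats Theo 71–27.
Jonas beats Kwame 64–34.
Kwame beats Mei 55–43.
Every option loses at least one head-to-head, so there is no Condorcet winner.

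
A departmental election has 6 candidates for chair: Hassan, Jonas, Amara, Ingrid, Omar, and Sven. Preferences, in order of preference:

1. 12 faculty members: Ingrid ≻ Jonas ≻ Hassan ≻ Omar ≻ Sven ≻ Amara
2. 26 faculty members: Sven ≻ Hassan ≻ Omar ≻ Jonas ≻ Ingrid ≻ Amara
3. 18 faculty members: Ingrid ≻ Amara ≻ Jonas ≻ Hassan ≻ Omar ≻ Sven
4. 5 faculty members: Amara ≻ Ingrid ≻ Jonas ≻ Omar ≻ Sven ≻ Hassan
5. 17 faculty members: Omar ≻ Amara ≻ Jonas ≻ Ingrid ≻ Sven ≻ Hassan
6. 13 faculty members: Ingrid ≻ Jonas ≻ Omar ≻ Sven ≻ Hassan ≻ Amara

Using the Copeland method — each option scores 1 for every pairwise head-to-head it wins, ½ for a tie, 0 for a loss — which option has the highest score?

Hassan: beats Amara and Omar; loses to Jonas, Ingrid, and Sven → score 2.
Jonas: beats Hassan, Amara, Omar, and Sven; loses to Ingrid → score 4.
Amara: loses to Hassan, Jonas, Ingrid, Omar, and Sven → score 0.
Ingrid: beats Hassan, Jonas, Amara, Omar, and Sven → score 5.
Omar: beats Amara and Sven; loses to Hassan, Jonas, and Ingrid → score 2.
Sven: beats Hassan and Amara; loses to Jonas, Ingrid, and Omar → score 2.
Ingrid has the best pairwise record.

Ingrid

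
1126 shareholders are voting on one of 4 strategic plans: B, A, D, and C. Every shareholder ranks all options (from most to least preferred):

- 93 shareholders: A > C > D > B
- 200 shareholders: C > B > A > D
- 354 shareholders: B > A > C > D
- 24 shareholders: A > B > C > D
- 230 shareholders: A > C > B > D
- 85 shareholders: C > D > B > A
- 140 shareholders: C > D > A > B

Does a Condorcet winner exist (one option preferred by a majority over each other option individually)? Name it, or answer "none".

Checking pairwise contests:
C beats B 748–378.
B beats A 639–487.
B beats D 808–318.
A beats C 701–425.
Every option loses at least one head-to-head, so there is no Condorcet winner.

none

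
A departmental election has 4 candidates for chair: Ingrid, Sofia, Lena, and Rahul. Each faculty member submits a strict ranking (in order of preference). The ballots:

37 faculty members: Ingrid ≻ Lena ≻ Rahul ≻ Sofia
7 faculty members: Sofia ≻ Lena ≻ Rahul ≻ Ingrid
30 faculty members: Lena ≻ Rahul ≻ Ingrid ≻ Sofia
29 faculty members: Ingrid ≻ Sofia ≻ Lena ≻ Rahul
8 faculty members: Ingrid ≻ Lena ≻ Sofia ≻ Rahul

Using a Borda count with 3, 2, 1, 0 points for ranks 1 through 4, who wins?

Ingrid: 37·3 + 7·0 + 30·1 + 29·3 + 8·3 = 252
Sofia: 37·0 + 7·3 + 30·0 + 29·2 + 8·1 = 87
Lena: 37·2 + 7·2 + 30·3 + 29·1 + 8·2 = 223
Rahul: 37·1 + 7·1 + 30·2 + 29·0 + 8·0 = 104
Ingrid has the highest Borda score (252).

Ingrid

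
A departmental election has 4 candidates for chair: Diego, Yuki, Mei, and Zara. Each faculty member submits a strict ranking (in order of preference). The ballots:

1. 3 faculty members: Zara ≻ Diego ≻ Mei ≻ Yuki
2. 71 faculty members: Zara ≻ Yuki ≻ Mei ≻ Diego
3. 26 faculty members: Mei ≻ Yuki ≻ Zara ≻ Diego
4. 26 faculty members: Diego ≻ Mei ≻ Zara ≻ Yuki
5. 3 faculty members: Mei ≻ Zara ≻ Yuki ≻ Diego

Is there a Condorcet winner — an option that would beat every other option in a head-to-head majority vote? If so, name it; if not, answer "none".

Zara vs Diego: 103–26 for Zara.
Zara vs Yuki: 103–26 for Zara.
Zara vs Mei: 74–55 for Zara.
Zara beats every other option head-to-head.

Zara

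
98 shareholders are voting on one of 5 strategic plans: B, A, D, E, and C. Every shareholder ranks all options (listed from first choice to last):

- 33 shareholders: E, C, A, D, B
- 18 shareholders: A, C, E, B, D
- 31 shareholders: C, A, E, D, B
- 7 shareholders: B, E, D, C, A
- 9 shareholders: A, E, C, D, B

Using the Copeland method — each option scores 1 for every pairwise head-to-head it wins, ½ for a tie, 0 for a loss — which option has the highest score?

C

B: loses to A, D, E, and C → score 0.
A: beats B, D, and E; loses to C → score 3.
D: beats B; loses to A, E, and C → score 1.
E: beats B and D; ties C; loses to A → score 2.5.
C: beats B, A, and D; ties E → score 3.5.
C has the best pairwise record.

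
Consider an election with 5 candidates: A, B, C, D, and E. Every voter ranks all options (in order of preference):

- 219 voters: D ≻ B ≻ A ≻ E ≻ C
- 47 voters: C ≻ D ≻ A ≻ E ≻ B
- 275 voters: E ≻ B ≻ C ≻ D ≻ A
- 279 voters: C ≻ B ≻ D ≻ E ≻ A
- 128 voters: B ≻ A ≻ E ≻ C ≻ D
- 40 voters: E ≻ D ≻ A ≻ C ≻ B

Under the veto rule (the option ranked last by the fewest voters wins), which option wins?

Last-place votes: A 554, B 87, C 219, D 128, E 0.
E is ranked last by the fewest voters, so E wins.

E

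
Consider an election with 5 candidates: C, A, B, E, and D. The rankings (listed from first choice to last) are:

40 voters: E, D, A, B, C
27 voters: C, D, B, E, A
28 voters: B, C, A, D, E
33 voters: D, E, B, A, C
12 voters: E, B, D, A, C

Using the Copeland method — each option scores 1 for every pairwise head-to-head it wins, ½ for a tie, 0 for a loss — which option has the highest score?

D

C: loses to A, B, E, and D → score 0.
A: beats C; loses to B, E, and D → score 1.
B: beats C and A; loses to E and D → score 2.
E: beats C, A, and B; loses to D → score 3.
D: beats C, A, B, and E → score 4.
D has the best pairwise record.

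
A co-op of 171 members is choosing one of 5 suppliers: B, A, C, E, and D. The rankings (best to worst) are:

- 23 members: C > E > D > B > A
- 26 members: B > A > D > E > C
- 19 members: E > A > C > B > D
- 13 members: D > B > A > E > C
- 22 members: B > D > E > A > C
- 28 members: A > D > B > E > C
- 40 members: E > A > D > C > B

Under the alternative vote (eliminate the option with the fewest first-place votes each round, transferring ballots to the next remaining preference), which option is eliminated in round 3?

A

Round 1: B 48, A 28, C 23, E 59, D 13. Eliminate D.
Round 2: B 61, A 28, C 23, E 59. Eliminate C.
Round 3: B 61, A 28, E 82. Eliminate A.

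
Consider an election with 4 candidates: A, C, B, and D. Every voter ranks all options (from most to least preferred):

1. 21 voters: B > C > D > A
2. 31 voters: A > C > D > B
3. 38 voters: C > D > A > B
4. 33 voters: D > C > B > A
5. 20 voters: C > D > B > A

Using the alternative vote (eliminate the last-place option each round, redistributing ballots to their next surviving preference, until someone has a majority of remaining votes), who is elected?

C

Round 1: A 31, C 58, B 21, D 33. Eliminate B.
Round 2: A 31, C 79, D 33. C has a majority.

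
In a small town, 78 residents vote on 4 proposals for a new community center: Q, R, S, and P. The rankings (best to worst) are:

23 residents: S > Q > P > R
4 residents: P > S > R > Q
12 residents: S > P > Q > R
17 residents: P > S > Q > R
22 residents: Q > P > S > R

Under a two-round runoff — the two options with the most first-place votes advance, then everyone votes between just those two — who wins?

Round 1 first-place votes: Q 22, R 0, S 35, P 21.
S and Q advance.
Runoff: S is preferred to Q by 56 voters; Q by 22.
S wins the runoff.

S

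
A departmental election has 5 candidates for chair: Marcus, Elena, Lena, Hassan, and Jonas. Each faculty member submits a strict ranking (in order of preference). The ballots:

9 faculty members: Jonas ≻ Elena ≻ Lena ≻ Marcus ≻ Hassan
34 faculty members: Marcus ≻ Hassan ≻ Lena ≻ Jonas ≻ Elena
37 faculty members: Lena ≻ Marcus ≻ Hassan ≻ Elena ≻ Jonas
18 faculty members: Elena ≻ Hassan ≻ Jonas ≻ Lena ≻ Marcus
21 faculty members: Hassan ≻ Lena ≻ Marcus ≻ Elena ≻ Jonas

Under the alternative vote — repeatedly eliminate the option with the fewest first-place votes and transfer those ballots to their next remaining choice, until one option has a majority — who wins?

Lena

Round 1: Marcus 34, Elena 18, Lena 37, Hassan 21, Jonas 9. Eliminate Jonas.
Round 2: Marcus 34, Elena 27, Lena 37, Hassan 21. Eliminate Hassan.
Round 3: Marcus 34, Elena 27, Lena 58. Eliminate Elena.
Round 4: Marcus 34, Lena 85. Lena has a majority.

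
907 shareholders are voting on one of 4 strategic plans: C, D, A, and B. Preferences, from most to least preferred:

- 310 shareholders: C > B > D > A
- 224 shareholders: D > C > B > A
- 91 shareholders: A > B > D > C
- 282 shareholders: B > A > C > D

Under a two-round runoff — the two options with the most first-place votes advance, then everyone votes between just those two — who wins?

Round 1 first-place votes: C 310, D 224, A 91, B 282.
C and B advance.
Runoff: C is preferred to B by 534 voters; B by 373.
C wins the runoff.

C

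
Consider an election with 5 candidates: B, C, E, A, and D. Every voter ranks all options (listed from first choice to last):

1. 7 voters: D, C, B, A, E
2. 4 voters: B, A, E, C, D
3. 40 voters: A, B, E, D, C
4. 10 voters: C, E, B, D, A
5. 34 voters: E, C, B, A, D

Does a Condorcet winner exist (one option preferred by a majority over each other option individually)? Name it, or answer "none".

none

Checking pairwise contests:
C beats B 51–44.
E beats C 78–17.
B beats E 51–44.
B beats A 55–40.
B beats D 88–7.
Every option loses at least one head-to-head, so there is no Condorcet winner.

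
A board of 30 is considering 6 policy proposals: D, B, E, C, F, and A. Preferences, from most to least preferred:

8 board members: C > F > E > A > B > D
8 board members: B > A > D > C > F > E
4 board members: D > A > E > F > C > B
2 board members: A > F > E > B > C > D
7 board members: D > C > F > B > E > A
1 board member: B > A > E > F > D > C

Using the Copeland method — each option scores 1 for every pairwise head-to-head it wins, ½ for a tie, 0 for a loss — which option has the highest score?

D: beats E, C, and F; loses to B and A → score 3.
B: beats D, E, and A; loses to C and F → score 3.
E: ties A; loses to D, B, C, and F → score 0.5.
C: beats B, E, and F; ties A; loses to D → score 3.5.
F: beats B and E; ties A; loses to D and C → score 2.5.
A: beats D; ties E, C, and F; loses to B → score 2.5.
C has the best pairwise record.

C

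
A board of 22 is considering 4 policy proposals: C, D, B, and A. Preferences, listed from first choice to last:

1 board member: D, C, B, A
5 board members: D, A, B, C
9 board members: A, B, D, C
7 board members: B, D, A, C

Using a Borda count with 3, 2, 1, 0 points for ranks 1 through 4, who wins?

C: 1·2 + 5·0 + 9·0 + 7·0 = 2
D: 1·3 + 5·3 + 9·1 + 7·2 = 41
B: 1·1 + 5·1 + 9·2 + 7·3 = 45
A: 1·0 + 5·2 + 9·3 + 7·1 = 44
B has the highest Borda score (45).

B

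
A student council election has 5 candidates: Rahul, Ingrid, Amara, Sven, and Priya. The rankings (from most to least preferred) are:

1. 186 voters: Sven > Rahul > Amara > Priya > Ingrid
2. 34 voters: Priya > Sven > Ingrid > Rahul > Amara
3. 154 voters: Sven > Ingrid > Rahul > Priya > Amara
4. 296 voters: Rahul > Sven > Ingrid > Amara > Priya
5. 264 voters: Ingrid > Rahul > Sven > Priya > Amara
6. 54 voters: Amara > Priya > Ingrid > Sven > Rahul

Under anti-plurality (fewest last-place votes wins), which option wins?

Sven

Last-place votes: Rahul 54, Ingrid 186, Amara 452, Sven 0, Priya 296.
Sven is ranked last by the fewest voters, so Sven wins.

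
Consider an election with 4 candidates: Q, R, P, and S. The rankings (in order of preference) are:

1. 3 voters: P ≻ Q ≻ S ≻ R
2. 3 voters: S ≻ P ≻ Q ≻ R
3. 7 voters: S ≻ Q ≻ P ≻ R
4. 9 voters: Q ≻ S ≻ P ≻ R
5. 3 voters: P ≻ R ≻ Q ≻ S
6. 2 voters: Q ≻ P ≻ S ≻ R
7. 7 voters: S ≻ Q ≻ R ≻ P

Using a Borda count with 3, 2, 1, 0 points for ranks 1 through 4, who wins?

Q: 3·2 + 3·1 + 7·2 + 9·3 + 3·1 + 2·3 + 7·2 = 73
R: 3·0 + 3·0 + 7·0 + 9·0 + 3·2 + 2·0 + 7·1 = 13
P: 3·3 + 3·2 + 7·1 + 9·1 + 3·3 + 2·2 + 7·0 = 44
S: 3·1 + 3·3 + 7·3 + 9·2 + 3·0 + 2·1 + 7·3 = 74
S has the highest Borda score (74).

S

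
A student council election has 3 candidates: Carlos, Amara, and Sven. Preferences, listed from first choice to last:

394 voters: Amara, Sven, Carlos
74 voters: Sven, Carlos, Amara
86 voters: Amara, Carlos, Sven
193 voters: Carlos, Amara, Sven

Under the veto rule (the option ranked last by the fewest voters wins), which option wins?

Last-place votes: Carlos 394, Amara 74, Sven 279.
Amara is ranked last by the fewest voters, so Amara wins.

Amara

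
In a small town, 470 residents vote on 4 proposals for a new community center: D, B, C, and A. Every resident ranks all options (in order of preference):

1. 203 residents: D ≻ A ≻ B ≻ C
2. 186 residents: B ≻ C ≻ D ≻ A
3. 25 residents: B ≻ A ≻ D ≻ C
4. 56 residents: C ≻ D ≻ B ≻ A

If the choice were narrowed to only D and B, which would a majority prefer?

D

Voters preferring D to B: 259; preferring B to D: 211.
D wins the head-to-head.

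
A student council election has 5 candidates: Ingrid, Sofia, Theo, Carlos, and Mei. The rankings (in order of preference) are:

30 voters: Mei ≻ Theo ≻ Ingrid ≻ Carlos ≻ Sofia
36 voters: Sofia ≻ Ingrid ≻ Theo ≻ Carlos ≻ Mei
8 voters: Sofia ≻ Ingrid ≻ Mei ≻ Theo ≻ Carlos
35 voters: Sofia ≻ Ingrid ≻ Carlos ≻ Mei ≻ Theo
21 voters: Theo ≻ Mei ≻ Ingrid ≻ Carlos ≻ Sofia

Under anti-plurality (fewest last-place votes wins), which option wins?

Last-place votes: Ingrid 0, Sofia 51, Theo 35, Carlos 8, Mei 36.
Ingrid is ranked last by the fewest voters, so Ingrid wins.

Ingrid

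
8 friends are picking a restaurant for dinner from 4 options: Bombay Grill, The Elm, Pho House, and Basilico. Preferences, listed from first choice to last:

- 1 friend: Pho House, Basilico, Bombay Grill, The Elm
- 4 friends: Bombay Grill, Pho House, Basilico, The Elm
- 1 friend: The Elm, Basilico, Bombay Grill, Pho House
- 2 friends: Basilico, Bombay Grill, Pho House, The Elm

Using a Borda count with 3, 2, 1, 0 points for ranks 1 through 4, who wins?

Bombay Grill: 1·1 + 4·3 + 1·1 + 2·2 = 18
The Elm: 1·0 + 4·0 + 1·3 + 2·0 = 3
Pho House: 1·3 + 4·2 + 1·0 + 2·1 = 13
Basilico: 1·2 + 4·1 + 1·2 + 2·3 = 14
Bombay Grill has the highest Borda score (18).

Bombay Grill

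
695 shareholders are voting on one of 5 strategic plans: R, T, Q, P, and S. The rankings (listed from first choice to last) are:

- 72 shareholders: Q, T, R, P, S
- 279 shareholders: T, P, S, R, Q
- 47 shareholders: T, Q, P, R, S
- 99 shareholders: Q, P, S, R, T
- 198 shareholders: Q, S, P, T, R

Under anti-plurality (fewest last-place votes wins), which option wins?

P

Last-place votes: R 198, T 99, Q 279, P 0, S 119.
P is ranked last by the fewest voters, so P wins.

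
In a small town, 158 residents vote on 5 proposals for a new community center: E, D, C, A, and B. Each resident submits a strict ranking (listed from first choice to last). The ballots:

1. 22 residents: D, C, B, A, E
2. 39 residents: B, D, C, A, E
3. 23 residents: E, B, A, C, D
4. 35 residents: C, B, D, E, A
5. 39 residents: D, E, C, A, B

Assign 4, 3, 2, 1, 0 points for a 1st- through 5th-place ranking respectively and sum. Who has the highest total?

E: 22·0 + 39·0 + 23·4 + 35·1 + 39·3 = 244
D: 22·4 + 39·3 + 23·0 + 35·2 + 39·4 = 431
C: 22·3 + 39·2 + 23·1 + 35·4 + 39·2 = 385
A: 22·1 + 39·1 + 23·2 + 35·0 + 39·1 = 146
B: 22·2 + 39·4 + 23·3 + 35·3 + 39·0 = 374
D has the highest Borda score (431).

D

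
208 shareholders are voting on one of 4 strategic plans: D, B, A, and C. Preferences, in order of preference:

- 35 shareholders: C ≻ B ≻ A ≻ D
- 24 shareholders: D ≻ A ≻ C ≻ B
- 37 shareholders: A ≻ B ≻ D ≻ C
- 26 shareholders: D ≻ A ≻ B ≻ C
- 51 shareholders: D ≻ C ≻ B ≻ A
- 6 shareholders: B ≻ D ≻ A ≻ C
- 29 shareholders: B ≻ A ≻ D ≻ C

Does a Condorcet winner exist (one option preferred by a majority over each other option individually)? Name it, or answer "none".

none

Checking pairwise contests:
B beats D 107–101.
C beats B 110–98.
D beats A 107–101.
D beats C 173–35.
Every option loses at least one head-to-head, so there is no Condorcet winner.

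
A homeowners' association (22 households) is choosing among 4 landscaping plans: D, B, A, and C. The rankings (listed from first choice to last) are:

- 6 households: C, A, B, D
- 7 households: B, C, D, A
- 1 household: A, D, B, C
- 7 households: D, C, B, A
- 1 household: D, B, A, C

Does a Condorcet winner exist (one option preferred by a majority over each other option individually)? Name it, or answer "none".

C vs D: 13–9 for C.
C vs B: 13–9 for C.
C vs A: 20–2 for C.
C beats every other option head-to-head.

C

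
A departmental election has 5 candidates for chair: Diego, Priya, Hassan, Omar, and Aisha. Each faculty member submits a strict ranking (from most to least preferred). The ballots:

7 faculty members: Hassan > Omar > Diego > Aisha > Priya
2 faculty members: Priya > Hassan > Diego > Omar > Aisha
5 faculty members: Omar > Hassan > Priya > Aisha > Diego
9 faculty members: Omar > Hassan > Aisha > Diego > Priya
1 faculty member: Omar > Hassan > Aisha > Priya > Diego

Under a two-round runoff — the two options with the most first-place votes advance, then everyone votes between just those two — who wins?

Round 1 first-place votes: Diego 0, Priya 2, Hassan 7, Omar 15, Aisha 0.
Omar and Hassan advance.
Runoff: Omar is preferred to Hassan by 15 voters; Hassan by 9.
Omar wins the runoff.

Omar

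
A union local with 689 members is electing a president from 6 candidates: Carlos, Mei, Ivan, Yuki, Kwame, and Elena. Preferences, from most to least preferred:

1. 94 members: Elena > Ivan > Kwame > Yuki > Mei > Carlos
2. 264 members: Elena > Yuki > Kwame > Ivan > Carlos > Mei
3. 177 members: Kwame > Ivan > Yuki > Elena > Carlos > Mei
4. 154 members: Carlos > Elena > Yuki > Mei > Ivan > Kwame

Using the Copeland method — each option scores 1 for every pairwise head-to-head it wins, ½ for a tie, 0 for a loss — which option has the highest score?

Carlos: beats Mei; loses to Ivan, Yuki, Kwame, and Elena → score 1.
Mei: loses to Carlos, Ivan, Yuki, Kwame, and Elena → score 0.
Ivan: beats Carlos and Mei; loses to Yuki, Kwame, and Elena → score 2.
Yuki: beats Carlos, Mei, Ivan, and Kwame; loses to Elena → score 4.
Kwame: beats Carlos, Mei, and Ivan; loses to Yuki and Elena → score 3.
Elena: beats Carlos, Mei, Ivan, Yuki, and Kwame → score 5.
Elena has the best pairwise record.

Elena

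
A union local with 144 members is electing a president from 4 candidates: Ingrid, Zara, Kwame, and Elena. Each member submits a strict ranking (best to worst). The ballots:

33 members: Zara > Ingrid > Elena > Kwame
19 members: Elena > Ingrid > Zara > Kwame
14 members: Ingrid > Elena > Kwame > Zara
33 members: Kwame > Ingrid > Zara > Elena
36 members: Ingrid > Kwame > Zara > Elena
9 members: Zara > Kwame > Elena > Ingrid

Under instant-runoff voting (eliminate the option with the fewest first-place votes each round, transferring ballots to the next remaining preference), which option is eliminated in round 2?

Round 1: Ingrid 50, Zara 42, Kwame 33, Elena 19. Eliminate Elena.
Round 2: Ingrid 69, Zara 42, Kwame 33. Eliminate Kwame.

Kwame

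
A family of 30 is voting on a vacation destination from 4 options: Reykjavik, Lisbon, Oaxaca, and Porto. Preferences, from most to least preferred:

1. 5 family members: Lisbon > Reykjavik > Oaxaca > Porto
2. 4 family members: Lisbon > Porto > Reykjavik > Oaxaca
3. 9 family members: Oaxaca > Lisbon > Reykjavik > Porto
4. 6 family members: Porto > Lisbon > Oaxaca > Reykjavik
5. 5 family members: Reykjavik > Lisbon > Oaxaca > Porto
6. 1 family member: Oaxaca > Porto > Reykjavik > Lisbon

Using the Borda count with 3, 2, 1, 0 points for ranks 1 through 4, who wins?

Lisbon

Reykjavik: 5·2 + 4·1 + 9·1 + 6·0 + 5·3 + 1·1 = 39
Lisbon: 5·3 + 4·3 + 9·2 + 6·2 + 5·2 + 1·0 = 67
Oaxaca: 5·1 + 4·0 + 9·3 + 6·1 + 5·1 + 1·3 = 46
Porto: 5·0 + 4·2 + 9·0 + 6·3 + 5·0 + 1·2 = 28
Lisbon has the highest Borda score (67).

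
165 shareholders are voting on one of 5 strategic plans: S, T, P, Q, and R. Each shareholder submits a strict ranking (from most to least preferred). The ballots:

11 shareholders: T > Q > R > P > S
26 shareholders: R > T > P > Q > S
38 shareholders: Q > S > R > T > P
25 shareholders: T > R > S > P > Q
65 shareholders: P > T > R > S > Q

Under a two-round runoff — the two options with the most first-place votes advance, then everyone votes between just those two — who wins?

Round 1 first-place votes: S 0, T 36, P 65, Q 38, R 26.
P and Q advance.
Runoff: P is preferred to Q by 116 voters; Q by 49.
P wins the runoff.

P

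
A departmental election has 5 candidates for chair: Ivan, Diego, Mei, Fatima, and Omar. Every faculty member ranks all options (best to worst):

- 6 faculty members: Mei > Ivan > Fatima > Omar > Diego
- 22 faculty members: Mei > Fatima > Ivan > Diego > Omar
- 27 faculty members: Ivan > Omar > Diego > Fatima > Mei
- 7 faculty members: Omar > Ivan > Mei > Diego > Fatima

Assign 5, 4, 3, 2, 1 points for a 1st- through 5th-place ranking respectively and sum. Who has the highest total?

Ivan: 6·4 + 22·3 + 27·5 + 7·4 = 253
Diego: 6·1 + 22·2 + 27·3 + 7·2 = 145
Mei: 6·5 + 22·5 + 27·1 + 7·3 = 188
Fatima: 6·3 + 22·4 + 27·2 + 7·1 = 167
Omar: 6·2 + 22·1 + 27·4 + 7·5 = 177
Ivan has the highest Borda score (253).

Ivan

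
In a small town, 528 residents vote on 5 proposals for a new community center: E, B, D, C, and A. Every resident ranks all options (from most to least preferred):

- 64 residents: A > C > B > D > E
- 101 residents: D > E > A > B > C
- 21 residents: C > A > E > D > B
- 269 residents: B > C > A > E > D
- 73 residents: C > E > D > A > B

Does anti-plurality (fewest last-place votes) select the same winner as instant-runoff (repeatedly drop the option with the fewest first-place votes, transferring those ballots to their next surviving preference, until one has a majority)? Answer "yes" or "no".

no

Anti-plurality — last-place votes: E 64, B 94, D 269, C 101, A 0. Winner: A.
Instant-runoff — R1 E 0, B 269, D 101, C 94, A 64 (B winner). Winner: B.
The two methods disagree.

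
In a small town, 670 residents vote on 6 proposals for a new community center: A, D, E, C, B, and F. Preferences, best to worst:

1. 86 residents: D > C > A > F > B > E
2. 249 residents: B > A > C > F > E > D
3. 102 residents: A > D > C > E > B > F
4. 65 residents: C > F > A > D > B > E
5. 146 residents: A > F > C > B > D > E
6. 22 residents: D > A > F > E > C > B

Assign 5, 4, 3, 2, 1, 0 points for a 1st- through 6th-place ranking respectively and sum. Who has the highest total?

A

A: 86·3 + 249·4 + 102·5 + 65·3 + 146·5 + 22·4 = 2777
D: 86·5 + 249·0 + 102·4 + 65·2 + 146·1 + 22·5 = 1224
E: 86·0 + 249·1 + 102·2 + 65·0 + 146·0 + 22·2 = 497
C: 86·4 + 249·3 + 102·3 + 65·5 + 146·3 + 22·1 = 2182
B: 86·1 + 249·5 + 102·1 + 65·1 + 146·2 + 22·0 = 1790
F: 86·2 + 249·2 + 102·0 + 65·4 + 146·4 + 22·3 = 1580
A has the highest Borda score (2777).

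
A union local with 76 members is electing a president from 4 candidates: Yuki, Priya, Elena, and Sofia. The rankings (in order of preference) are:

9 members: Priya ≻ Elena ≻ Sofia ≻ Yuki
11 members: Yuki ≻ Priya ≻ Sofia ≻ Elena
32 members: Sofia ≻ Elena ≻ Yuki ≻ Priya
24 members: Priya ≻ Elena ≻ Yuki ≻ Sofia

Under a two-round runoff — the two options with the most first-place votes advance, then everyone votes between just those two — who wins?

Priya

Round 1 first-place votes: Yuki 11, Priya 33, Elena 0, Sofia 32.
Priya and Sofia advance.
Runoff: Priya is preferred to Sofia by 44 voters; Sofia by 32.
Priya wins the runoff.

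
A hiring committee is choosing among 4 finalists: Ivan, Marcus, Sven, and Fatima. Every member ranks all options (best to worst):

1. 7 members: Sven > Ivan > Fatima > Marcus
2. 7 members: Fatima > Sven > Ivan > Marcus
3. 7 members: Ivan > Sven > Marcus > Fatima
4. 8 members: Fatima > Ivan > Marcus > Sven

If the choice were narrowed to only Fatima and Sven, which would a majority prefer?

Voters preferring Fatima to Sven: 15; preferring Sven to Fatima: 14.
Fatima wins the head-to-head.

Fatima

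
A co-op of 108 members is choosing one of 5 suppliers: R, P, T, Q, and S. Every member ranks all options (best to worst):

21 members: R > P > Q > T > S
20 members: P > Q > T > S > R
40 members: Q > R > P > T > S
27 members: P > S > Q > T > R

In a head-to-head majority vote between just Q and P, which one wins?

P

Voters preferring Q to P: 40; preferring P to Q: 68.
P wins the head-to-head.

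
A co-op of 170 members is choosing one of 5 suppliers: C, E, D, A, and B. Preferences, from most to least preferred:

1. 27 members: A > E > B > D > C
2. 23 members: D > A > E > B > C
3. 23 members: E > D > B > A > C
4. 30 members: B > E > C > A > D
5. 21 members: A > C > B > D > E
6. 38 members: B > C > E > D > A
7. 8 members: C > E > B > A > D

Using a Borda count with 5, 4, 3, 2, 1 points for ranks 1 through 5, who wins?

B

C: 27·1 + 23·1 + 23·1 + 30·3 + 21·4 + 38·4 + 8·5 = 439
E: 27·4 + 23·3 + 23·5 + 30·4 + 21·1 + 38·3 + 8·4 = 579
D: 27·2 + 23·5 + 23·4 + 30·1 + 21·2 + 38·2 + 8·1 = 417
A: 27·5 + 23·4 + 23·2 + 30·2 + 21·5 + 38·1 + 8·2 = 492
B: 27·3 + 23·2 + 23·3 + 30·5 + 21·3 + 38·5 + 8·3 = 623
B has the highest Borda score (623).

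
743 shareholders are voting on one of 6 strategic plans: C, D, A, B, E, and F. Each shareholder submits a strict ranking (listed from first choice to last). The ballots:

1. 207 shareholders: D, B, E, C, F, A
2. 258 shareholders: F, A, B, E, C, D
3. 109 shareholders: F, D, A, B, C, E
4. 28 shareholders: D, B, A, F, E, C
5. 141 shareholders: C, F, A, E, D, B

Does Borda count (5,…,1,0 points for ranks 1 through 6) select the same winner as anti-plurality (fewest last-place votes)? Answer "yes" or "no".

Borda — scores: C 1486, D 1752, A 1866, B 1932, E 1447, F 2662. Winner: F.
Anti-plurality — last-place votes: C 28, D 258, A 207, B 141, E 109, F 0. Winner: F.
The two methods agree.

yes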